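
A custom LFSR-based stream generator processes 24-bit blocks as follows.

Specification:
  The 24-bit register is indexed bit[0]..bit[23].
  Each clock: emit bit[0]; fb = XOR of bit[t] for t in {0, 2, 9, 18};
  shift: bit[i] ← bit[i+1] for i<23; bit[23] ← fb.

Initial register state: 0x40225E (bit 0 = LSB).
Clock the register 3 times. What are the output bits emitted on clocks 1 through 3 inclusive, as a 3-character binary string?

011

reg_0 = 0x40225E
clock 1: out=0, reg = 0x20112F
clock 2: out=1, reg = 0x100897
clock 3: out=1, reg = 0x08044B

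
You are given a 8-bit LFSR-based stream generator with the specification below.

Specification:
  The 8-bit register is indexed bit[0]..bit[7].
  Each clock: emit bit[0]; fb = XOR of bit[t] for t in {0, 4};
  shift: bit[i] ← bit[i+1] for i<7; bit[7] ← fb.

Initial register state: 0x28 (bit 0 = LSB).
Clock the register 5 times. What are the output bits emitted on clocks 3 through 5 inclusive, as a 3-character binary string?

reg_0 = 0x28
clock 1: out=0, reg = 0x14
clock 2: out=0, reg = 0x8A
clock 3: out=0, reg = 0x45
clock 4: out=1, reg = 0xA2
clock 5: out=0, reg = 0x51

010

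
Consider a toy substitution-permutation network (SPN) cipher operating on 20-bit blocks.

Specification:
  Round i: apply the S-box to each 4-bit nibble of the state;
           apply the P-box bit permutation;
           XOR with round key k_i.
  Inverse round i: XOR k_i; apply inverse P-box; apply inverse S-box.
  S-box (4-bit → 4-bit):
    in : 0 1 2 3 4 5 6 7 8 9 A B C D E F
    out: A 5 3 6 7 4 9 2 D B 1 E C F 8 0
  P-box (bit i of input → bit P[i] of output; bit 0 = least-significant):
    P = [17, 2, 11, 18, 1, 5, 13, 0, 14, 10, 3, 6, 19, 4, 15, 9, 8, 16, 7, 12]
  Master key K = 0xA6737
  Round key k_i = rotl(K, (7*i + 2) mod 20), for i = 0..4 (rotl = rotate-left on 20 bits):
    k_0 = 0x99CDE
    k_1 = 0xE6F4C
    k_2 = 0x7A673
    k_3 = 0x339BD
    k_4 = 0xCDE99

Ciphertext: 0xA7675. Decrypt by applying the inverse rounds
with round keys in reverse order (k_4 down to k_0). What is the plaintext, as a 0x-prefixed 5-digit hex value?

s_0 = ciphertext = 0xA7675
s_1 = InvRound(s_0, k_4) = 0x55C3D
s_2 = InvRound(s_1, k_3) = 0x1F256
s_3 = InvRound(s_2, k_2) = 0xEF209
s_4 = InvRound(s_3, k_1) = 0x650E3
s_5 = InvRound(s_4, k_0) = 0x7440D

0x7440D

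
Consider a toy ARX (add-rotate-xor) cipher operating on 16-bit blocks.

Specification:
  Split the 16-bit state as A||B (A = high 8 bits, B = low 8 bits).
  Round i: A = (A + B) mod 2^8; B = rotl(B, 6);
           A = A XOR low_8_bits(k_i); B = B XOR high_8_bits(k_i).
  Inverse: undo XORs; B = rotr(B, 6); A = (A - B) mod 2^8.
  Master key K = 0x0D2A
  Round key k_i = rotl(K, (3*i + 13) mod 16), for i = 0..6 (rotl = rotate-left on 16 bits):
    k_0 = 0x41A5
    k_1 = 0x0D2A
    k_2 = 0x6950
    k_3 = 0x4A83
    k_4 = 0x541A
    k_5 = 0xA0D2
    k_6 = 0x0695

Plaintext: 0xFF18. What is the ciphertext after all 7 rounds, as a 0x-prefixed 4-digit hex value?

s_0 = plaintext = 0xFF18
s_1 = Round(s_0, k_0) = 0xB247
s_2 = Round(s_1, k_1) = 0xD3DC
s_3 = Round(s_2, k_2) = 0xFF5E
s_4 = Round(s_3, k_3) = 0xDEDD
s_5 = Round(s_4, k_4) = 0xA123
s_6 = Round(s_5, k_5) = 0x1668
s_7 = Round(s_6, k_6) = 0xEB1C

0xEB1C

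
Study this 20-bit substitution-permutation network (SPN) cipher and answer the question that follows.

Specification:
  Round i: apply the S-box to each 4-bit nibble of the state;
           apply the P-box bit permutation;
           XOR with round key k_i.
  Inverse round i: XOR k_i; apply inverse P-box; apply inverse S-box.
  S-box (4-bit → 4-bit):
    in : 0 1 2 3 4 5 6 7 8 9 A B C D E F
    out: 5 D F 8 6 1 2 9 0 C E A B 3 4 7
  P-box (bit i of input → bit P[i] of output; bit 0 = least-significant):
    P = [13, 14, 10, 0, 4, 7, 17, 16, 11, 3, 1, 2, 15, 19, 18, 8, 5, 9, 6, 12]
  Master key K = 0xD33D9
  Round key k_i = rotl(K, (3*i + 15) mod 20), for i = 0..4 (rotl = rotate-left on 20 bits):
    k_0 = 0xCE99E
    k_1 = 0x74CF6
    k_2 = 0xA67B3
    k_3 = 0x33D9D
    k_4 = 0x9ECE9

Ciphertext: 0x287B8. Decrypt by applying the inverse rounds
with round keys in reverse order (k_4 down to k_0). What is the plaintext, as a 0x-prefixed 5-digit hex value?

0x92750

s_0 = ciphertext = 0x287B8
s_1 = InvRound(s_0, k_4) = 0x4B51C
s_2 = InvRound(s_1, k_3) = 0x805A3
s_3 = InvRound(s_2, k_2) = 0x6880D
s_4 = InvRound(s_3, k_1) = 0x054CA
s_5 = InvRound(s_4, k_0) = 0x92750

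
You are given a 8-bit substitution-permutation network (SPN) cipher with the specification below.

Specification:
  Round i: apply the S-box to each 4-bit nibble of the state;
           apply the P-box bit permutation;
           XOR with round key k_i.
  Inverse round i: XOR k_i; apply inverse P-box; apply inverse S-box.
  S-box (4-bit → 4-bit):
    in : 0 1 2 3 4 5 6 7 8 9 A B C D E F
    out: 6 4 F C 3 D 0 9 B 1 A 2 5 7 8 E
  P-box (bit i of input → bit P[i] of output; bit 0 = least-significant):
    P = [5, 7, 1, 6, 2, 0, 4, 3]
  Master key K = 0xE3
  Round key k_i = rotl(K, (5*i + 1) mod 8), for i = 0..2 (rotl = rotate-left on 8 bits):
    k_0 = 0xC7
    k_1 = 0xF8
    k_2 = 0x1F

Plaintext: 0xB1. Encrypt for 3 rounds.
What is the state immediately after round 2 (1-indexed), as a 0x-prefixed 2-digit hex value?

s_0 = plaintext = 0xB1
s_1 = Round(s_0, k_0) = 0xC4
s_2 = Round(s_1, k_1) = 0x4C
s_3 = Round(s_2, k_2) = 0x38

0x4C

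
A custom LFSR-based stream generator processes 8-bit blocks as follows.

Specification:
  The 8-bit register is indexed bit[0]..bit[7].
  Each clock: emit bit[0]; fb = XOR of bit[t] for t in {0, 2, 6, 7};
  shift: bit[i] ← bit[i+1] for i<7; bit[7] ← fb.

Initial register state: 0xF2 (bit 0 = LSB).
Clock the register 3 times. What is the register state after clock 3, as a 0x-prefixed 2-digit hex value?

reg_0 = 0xF2
clock 1: out=0, reg = 0x79
clock 2: out=1, reg = 0x3C
clock 3: out=0, reg = 0x9E

0x9E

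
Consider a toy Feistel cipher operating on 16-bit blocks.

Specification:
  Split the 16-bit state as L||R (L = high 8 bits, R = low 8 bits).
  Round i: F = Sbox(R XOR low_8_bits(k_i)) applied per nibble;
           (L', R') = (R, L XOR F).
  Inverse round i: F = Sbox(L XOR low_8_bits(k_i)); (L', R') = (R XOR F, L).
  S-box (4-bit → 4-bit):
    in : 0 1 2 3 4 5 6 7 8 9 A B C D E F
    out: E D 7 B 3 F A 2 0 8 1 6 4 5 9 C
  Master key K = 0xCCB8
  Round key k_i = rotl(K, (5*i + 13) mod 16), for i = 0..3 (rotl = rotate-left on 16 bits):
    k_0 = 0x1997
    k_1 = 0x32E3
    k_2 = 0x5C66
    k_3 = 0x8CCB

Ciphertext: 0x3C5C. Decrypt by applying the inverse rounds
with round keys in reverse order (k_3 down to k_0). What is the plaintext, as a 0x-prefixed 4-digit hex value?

s_0 = ciphertext = 0x3C5C
s_1 = InvRound(s_0, k_3) = 0x9E3C
s_2 = InvRound(s_1, k_2) = 0xFC9E
s_3 = InvRound(s_2, k_1) = 0x42FC
s_4 = InvRound(s_3, k_0) = 0xA342

0xA342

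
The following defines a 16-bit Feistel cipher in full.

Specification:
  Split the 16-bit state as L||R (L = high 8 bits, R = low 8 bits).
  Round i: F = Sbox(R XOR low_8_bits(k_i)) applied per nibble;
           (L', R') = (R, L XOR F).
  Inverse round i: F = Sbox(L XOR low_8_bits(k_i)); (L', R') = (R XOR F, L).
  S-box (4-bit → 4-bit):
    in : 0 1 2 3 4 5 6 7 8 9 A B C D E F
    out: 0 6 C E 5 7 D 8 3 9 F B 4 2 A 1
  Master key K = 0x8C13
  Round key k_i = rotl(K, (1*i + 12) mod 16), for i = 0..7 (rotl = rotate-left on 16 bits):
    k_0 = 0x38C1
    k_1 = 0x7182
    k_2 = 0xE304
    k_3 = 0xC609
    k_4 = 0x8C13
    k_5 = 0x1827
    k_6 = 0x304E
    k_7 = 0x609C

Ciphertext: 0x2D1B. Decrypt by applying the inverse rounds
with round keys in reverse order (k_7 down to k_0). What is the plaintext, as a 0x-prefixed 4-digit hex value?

s_0 = ciphertext = 0x2D1B
s_1 = InvRound(s_0, k_7) = 0xAD2D
s_2 = InvRound(s_1, k_6) = 0x83AD
s_3 = InvRound(s_2, k_5) = 0x5883
s_4 = InvRound(s_3, k_4) = 0xD858
s_5 = InvRound(s_4, k_3) = 0x7ED8
s_6 = InvRound(s_5, k_2) = 0x577E
s_7 = InvRound(s_6, k_1) = 0x5957
s_8 = InvRound(s_7, k_0) = 0xC459

0xC459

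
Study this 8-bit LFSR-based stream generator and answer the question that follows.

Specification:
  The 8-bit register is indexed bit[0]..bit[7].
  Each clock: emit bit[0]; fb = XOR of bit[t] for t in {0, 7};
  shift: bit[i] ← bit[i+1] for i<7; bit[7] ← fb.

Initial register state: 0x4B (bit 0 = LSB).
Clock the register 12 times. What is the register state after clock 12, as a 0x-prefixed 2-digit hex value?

reg_0 = 0x4B
clock 1: out=1, reg = 0xA5
clock 2: out=1, reg = 0x52
clock 3: out=0, reg = 0x29
clock 4: out=1, reg = 0x94
clock 5: out=0, reg = 0xCA
clock 6: out=0, reg = 0xE5
clock 7: out=1, reg = 0x72
clock 8: out=0, reg = 0x39
clock 9: out=1, reg = 0x9C
clock 10: out=0, reg = 0xCE
clock 11: out=0, reg = 0xE7
clock 12: out=1, reg = 0x73

0x73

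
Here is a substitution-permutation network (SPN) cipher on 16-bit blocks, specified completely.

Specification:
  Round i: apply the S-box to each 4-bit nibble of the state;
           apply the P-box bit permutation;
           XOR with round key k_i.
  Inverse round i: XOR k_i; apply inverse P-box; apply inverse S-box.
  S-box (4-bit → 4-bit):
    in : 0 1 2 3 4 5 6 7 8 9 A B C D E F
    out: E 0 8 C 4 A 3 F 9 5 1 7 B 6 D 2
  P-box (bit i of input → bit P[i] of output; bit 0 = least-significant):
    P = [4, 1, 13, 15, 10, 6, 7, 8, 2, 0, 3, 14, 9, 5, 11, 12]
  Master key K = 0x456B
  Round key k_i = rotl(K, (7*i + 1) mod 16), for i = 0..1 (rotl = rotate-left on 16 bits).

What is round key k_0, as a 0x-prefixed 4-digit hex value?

K = 0x456B
k_0 = rotl(K, (7*0+1) mod 16) = rotl(K, 1) = 0x8AD6

0x8AD6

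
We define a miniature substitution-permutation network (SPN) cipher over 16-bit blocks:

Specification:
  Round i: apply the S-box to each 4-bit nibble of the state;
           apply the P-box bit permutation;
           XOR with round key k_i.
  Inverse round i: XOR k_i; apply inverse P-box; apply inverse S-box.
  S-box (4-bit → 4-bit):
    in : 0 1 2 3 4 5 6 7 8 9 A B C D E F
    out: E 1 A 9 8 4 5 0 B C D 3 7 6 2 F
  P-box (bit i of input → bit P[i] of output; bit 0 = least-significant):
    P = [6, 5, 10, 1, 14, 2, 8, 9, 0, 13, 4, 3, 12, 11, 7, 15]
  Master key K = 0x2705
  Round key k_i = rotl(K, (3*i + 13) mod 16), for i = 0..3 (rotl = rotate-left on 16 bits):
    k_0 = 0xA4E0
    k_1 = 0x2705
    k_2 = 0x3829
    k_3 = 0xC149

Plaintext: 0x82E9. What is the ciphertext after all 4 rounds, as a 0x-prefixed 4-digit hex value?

s_0 = plaintext = 0x82E9
s_1 = Round(s_0, k_0) = 0x18EE
s_2 = Round(s_1, k_1) = 0x1728
s_3 = Round(s_2, k_2) = 0x2A4F
s_4 = Round(s_3, k_3) = 0x4F32

0x4F32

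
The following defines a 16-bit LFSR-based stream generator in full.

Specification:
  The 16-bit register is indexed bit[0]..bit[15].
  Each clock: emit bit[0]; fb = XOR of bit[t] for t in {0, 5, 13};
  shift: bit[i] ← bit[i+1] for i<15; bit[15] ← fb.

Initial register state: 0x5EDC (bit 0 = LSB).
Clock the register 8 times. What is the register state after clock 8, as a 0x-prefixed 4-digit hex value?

reg_0 = 0x5EDC
clock 1: out=0, reg = 0x2F6E
clock 2: out=0, reg = 0x17B7
clock 3: out=1, reg = 0x0BDB
clock 4: out=1, reg = 0x85ED
clock 5: out=1, reg = 0x42F6
clock 6: out=0, reg = 0xA17B
clock 7: out=1, reg = 0xD0BD
clock 8: out=1, reg = 0x685E

0x685E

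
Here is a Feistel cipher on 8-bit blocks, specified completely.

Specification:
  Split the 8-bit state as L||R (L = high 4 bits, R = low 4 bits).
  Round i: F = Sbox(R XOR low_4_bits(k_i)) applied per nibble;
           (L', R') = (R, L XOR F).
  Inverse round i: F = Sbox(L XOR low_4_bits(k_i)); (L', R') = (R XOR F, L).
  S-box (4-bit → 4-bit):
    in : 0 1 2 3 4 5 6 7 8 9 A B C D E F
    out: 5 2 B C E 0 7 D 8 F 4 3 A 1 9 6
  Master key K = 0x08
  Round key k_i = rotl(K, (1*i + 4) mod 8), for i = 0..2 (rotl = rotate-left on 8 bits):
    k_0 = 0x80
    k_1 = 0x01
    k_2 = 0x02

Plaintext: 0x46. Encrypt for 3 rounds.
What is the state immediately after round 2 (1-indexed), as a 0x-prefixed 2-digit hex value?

s_0 = plaintext = 0x46
s_1 = Round(s_0, k_0) = 0x63
s_2 = Round(s_1, k_1) = 0x3D
s_3 = Round(s_2, k_2) = 0xD5

0x3D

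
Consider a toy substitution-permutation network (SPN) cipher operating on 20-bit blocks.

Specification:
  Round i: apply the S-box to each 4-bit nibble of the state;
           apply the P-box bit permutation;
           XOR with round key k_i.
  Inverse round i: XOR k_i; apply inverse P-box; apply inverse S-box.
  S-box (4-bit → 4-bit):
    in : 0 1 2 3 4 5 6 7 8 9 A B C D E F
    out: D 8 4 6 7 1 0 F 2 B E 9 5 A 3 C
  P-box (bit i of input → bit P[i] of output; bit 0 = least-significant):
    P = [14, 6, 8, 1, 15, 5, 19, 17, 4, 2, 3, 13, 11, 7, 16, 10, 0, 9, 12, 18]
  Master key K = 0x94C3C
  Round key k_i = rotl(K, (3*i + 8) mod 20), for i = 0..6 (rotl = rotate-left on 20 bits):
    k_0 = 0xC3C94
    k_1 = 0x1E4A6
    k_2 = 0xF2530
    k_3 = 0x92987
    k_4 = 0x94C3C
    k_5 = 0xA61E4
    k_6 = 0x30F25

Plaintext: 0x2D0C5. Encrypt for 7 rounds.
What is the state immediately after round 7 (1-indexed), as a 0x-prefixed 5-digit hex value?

0x48956

s_0 = plaintext = 0x2D0C5
s_1 = Round(s_0, k_0) = 0x4C80C
s_2 = Round(s_1, k_1) = 0xA3FA3
s_3 = Round(s_2, k_2) = 0x016D8
s_4 = Round(s_3, k_3) = 0xF3DE6
s_5 = Round(s_4, k_4) = 0xCFC98
s_6 = Round(s_5, k_5) = 0x9F59D
s_7 = Round(s_6, k_6) = 0x48956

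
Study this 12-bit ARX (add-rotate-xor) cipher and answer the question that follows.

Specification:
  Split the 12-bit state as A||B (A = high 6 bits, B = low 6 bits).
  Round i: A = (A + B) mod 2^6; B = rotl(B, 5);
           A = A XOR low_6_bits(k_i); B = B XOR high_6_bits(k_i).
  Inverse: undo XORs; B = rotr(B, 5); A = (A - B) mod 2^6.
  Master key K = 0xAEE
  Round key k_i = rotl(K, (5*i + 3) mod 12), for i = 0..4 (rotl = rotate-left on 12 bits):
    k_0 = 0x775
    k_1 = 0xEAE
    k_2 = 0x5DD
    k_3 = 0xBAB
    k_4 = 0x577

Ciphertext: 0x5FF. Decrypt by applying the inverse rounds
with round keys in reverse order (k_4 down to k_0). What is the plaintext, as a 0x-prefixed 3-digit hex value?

s_0 = ciphertext = 0x5FF
s_1 = InvRound(s_0, k_4) = 0x2D5
s_2 = InvRound(s_1, k_3) = 0xA77
s_3 = InvRound(s_2, k_2) = 0xCC1
s_4 = InvRound(s_3, k_1) = 0x9B7
s_5 = InvRound(s_4, k_0) = 0xF95

0xF95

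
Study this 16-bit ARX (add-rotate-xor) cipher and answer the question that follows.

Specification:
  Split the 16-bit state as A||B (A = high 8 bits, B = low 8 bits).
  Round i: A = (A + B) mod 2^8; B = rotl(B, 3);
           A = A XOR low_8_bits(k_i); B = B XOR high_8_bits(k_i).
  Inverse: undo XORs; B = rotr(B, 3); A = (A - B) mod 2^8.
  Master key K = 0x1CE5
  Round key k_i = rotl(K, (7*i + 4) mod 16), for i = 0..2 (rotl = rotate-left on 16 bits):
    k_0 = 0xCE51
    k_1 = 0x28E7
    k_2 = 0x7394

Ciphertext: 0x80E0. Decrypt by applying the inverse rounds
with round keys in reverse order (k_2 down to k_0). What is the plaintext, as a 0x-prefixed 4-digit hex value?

s_0 = ciphertext = 0x80E0
s_1 = InvRound(s_0, k_2) = 0xA272
s_2 = InvRound(s_1, k_1) = 0xFA4B
s_3 = InvRound(s_2, k_0) = 0xFBB0

0xFBB0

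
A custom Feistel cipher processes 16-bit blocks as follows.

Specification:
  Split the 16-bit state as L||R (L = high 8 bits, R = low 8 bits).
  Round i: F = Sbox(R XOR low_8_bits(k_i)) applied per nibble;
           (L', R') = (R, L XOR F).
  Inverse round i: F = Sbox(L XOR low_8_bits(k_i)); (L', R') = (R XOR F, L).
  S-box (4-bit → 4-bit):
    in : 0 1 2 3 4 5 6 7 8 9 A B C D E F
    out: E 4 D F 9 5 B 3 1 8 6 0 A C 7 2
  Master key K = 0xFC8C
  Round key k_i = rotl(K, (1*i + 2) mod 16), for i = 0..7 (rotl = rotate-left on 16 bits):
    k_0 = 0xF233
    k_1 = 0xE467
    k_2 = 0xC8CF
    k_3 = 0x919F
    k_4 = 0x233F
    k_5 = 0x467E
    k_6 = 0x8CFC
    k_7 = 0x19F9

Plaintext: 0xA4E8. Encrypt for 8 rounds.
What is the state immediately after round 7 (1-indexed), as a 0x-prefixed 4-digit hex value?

0xBBE1

s_0 = plaintext = 0xA4E8
s_1 = Round(s_0, k_0) = 0xE864
s_2 = Round(s_1, k_1) = 0x6407
s_3 = Round(s_2, k_2) = 0x07C5
s_4 = Round(s_3, k_3) = 0xC551
s_5 = Round(s_4, k_4) = 0x5172
s_6 = Round(s_5, k_5) = 0x72BB
s_7 = Round(s_6, k_6) = 0xBBE1
s_8 = Round(s_7, k_7) = 0xE1FA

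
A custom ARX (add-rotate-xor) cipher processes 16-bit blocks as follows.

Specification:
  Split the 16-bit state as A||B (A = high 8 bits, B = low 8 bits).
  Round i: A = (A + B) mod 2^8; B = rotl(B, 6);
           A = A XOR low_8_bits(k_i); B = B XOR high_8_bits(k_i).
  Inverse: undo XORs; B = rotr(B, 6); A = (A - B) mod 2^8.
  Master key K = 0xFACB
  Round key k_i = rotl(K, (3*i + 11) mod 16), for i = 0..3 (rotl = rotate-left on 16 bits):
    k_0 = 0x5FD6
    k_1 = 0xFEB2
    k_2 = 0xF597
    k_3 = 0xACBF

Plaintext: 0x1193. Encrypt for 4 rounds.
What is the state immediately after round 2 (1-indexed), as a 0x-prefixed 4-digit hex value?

0x9F10

s_0 = plaintext = 0x1193
s_1 = Round(s_0, k_0) = 0x72BB
s_2 = Round(s_1, k_1) = 0x9F10
s_3 = Round(s_2, k_2) = 0x38F1
s_4 = Round(s_3, k_3) = 0x96D0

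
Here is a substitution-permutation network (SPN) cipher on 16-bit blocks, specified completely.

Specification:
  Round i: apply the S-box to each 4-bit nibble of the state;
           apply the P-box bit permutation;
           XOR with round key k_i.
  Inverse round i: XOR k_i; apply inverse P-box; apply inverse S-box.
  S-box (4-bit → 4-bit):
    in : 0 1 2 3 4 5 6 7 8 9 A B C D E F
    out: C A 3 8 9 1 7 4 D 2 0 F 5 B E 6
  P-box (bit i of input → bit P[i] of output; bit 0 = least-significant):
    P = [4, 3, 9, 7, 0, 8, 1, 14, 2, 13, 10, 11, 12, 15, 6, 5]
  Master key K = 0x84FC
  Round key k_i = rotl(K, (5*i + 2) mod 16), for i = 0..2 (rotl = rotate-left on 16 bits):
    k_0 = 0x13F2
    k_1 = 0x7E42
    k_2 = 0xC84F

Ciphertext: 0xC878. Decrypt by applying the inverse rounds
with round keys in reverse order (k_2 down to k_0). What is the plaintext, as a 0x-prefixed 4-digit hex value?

s_0 = ciphertext = 0xC878
s_1 = InvRound(s_0, k_2) = 0x35C5
s_2 = InvRound(s_1, k_1) = 0xA4B0
s_3 = InvRound(s_2, k_0) = 0x6FF7

0x6FF7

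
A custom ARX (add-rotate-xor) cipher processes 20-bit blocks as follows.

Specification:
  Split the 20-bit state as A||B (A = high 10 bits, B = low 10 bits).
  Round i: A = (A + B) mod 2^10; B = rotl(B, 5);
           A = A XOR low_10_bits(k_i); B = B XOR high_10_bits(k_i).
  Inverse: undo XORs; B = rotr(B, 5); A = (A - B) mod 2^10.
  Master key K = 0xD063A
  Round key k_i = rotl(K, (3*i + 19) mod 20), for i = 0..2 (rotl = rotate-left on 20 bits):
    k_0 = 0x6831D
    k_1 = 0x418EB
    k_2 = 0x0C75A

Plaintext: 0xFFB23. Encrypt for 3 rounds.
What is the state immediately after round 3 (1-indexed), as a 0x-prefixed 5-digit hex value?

s_0 = plaintext = 0xFFB23
s_1 = Round(s_0, k_0) = 0x0F1D9
s_2 = Round(s_1, k_1) = 0xBFA28
s_3 = Round(s_2, k_2) = 0x9F120

0x9F120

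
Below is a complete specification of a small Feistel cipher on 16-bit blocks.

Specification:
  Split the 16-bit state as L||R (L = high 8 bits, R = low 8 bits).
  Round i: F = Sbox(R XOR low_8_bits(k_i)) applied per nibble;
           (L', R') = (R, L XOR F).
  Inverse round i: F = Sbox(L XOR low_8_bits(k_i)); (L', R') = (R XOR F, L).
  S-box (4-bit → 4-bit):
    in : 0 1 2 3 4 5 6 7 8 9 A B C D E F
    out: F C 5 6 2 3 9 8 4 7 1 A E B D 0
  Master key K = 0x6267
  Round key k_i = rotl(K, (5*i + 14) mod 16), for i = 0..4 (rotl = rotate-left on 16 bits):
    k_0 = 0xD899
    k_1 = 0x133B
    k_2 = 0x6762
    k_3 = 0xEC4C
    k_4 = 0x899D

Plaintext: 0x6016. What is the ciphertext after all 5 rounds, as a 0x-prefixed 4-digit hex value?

0x3096

s_0 = plaintext = 0x6016
s_1 = Round(s_0, k_0) = 0x1620
s_2 = Round(s_1, k_1) = 0x20DC
s_3 = Round(s_2, k_2) = 0xDC8D
s_4 = Round(s_3, k_3) = 0x8D30
s_5 = Round(s_4, k_4) = 0x3096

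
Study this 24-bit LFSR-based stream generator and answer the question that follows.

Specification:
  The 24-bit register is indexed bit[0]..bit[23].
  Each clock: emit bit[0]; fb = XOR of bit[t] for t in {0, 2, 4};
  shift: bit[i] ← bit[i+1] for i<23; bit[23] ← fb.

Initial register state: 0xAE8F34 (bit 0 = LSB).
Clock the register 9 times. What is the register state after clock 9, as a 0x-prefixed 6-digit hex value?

0x055747

reg_0 = 0xAE8F34
clock 1: out=0, reg = 0x57479A
clock 2: out=0, reg = 0xABA3CD
clock 3: out=1, reg = 0x55D1E6
clock 4: out=0, reg = 0xAAE8F3
clock 5: out=1, reg = 0x557479
clock 6: out=1, reg = 0x2ABA3C
clock 7: out=0, reg = 0x155D1E
clock 8: out=0, reg = 0x0AAE8F
clock 9: out=1, reg = 0x055747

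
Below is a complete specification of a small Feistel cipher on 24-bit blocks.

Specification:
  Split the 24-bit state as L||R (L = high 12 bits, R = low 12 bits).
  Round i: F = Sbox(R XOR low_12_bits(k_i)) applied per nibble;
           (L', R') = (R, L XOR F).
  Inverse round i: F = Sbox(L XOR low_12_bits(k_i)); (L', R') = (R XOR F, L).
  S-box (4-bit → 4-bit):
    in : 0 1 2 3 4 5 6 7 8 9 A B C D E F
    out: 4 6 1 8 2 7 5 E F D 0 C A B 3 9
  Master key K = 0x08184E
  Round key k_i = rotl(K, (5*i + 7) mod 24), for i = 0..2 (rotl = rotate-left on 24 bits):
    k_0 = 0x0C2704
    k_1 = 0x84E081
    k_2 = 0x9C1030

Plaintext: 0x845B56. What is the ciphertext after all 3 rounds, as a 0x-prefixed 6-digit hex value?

s_0 = plaintext = 0x845B56
s_1 = Round(s_0, k_0) = 0xB56234
s_2 = Round(s_1, k_1) = 0x234A91
s_3 = Round(s_2, k_2) = 0xA91232

0xA91232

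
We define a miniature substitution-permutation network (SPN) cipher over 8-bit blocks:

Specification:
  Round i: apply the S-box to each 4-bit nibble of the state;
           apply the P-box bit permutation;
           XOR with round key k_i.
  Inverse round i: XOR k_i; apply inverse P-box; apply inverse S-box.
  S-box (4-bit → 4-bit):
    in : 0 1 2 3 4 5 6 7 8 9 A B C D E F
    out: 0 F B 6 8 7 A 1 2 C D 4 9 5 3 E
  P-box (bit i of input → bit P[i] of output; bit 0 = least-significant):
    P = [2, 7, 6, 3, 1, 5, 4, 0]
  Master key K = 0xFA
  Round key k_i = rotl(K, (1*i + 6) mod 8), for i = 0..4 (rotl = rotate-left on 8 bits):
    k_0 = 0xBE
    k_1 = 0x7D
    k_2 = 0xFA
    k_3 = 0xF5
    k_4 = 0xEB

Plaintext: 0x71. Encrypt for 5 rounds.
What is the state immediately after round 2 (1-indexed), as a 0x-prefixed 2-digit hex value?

0x7F

s_0 = plaintext = 0x71
s_1 = Round(s_0, k_0) = 0x70
s_2 = Round(s_1, k_1) = 0x7F
s_3 = Round(s_2, k_2) = 0x30
s_4 = Round(s_3, k_3) = 0xC5
s_5 = Round(s_4, k_4) = 0x2C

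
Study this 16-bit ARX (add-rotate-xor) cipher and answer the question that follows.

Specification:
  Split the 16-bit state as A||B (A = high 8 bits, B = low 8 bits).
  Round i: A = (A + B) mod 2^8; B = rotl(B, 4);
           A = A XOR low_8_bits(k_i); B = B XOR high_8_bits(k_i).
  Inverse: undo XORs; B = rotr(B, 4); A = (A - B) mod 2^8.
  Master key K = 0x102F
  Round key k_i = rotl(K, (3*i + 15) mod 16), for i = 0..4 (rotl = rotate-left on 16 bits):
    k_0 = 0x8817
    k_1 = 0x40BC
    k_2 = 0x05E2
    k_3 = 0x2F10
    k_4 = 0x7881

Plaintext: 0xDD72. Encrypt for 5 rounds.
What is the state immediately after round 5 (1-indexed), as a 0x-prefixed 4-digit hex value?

0x9B24

s_0 = plaintext = 0xDD72
s_1 = Round(s_0, k_0) = 0x58AF
s_2 = Round(s_1, k_1) = 0xBBBA
s_3 = Round(s_2, k_2) = 0x97AE
s_4 = Round(s_3, k_3) = 0x55C5
s_5 = Round(s_4, k_4) = 0x9B24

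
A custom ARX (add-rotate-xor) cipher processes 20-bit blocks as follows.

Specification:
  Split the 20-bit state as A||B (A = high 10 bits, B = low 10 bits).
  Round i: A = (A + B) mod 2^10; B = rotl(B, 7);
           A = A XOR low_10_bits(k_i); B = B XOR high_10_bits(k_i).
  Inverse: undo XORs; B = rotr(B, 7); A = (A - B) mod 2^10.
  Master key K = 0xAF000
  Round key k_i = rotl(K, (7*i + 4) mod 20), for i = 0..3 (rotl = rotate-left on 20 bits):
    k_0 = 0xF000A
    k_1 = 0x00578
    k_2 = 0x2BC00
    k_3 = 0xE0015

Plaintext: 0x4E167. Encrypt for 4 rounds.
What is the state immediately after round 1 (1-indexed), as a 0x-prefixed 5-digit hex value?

s_0 = plaintext = 0x4E167
s_1 = Round(s_0, k_0) = 0xA546C
s_2 = Round(s_1, k_1) = 0x9E60C
s_3 = Round(s_2, k_2) = 0x216EE
s_4 = Round(s_3, k_3) = 0xD98DD

0xA546C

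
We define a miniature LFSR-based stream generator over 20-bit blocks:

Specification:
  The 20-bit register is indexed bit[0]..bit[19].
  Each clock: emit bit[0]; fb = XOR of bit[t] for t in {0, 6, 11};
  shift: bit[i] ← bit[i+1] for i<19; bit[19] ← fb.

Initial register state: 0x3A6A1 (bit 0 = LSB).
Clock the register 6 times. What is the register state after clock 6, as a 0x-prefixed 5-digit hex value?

reg_0 = 0x3A6A1
clock 1: out=1, reg = 0x9D350
clock 2: out=0, reg = 0xCE9A8
clock 3: out=0, reg = 0xE74D4
clock 4: out=0, reg = 0xF3A6A
clock 5: out=0, reg = 0x79D35
clock 6: out=1, reg = 0x3CE9A

0x3CE9A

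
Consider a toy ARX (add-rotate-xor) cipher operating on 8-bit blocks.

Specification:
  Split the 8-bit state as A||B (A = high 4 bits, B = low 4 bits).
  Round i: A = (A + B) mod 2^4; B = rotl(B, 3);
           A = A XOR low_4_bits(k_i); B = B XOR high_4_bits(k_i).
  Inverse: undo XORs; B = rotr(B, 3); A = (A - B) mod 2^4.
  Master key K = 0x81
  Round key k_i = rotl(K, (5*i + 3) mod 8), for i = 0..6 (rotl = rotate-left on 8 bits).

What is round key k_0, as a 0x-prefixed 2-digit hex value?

0x0C

K = 0x81
k_0 = rotl(K, (5*0+3) mod 8) = rotl(K, 3) = 0x0C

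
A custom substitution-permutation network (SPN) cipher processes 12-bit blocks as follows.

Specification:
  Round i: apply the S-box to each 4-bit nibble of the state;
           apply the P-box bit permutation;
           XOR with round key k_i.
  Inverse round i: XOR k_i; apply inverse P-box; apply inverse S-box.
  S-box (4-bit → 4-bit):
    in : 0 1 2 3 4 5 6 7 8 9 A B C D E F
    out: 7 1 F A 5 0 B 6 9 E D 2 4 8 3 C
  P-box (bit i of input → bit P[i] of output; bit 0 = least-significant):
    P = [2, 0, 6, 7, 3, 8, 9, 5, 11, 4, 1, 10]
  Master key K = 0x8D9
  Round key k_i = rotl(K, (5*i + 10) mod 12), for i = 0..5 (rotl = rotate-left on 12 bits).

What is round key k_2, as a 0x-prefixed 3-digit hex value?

K = 0x8D9
k_0 = rotl(K, (5*0+10) mod 12) = rotl(K, 10) = 0x636
k_1 = rotl(K, (5*1+10) mod 12) = rotl(K, 3) = 0x6CC
k_2 = rotl(K, (5*2+10) mod 12) = rotl(K, 8) = 0x98D

0x98D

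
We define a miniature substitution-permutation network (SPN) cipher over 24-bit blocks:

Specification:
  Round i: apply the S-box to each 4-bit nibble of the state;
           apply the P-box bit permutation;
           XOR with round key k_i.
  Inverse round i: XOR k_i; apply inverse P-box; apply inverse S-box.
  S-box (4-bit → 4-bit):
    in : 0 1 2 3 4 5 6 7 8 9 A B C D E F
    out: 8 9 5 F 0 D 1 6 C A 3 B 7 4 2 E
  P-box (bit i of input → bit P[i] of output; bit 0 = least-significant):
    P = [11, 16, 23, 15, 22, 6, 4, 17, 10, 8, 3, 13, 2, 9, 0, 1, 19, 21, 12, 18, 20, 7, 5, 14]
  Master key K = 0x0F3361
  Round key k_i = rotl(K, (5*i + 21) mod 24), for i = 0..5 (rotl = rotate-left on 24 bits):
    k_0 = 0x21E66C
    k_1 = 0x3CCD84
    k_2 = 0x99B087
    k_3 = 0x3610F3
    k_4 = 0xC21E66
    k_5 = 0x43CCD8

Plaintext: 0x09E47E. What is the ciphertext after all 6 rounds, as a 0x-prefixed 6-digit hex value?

s_0 = plaintext = 0x09E47E
s_1 = Round(s_0, k_0) = 0x04A43C
s_2 = Round(s_1, k_1) = 0xFF87D0
s_3 = Round(s_2, k_2) = 0xBD613C
s_4 = Round(s_3, k_3) = 0xE56C27
s_5 = Round(s_4, k_4) = 0x0F0BFA
s_6 = Round(s_5, k_5) = 0x64B18A

0x64B18A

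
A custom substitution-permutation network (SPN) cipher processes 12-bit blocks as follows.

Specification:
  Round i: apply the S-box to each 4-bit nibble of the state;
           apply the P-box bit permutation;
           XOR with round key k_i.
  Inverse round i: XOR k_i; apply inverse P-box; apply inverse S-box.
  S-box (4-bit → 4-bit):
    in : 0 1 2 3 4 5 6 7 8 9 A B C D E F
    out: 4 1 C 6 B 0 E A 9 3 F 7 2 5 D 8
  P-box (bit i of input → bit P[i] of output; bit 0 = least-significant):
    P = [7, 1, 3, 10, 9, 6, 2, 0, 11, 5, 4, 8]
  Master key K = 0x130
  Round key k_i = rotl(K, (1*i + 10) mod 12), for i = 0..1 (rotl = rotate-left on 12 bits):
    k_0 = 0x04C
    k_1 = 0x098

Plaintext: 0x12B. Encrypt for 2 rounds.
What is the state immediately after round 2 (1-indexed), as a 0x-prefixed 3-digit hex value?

0x9D2

s_0 = plaintext = 0x12B
s_1 = Round(s_0, k_0) = 0x8C3
s_2 = Round(s_1, k_1) = 0x9D2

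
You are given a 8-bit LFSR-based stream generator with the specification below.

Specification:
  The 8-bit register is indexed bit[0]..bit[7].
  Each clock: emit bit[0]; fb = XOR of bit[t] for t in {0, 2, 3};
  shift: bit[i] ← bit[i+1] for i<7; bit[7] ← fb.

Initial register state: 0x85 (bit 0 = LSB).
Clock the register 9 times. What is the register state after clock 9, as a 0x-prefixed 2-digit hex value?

0x9A

reg_0 = 0x85
clock 1: out=1, reg = 0x42
clock 2: out=0, reg = 0x21
clock 3: out=1, reg = 0x90
clock 4: out=0, reg = 0x48
clock 5: out=0, reg = 0xA4
clock 6: out=0, reg = 0xD2
clock 7: out=0, reg = 0x69
clock 8: out=1, reg = 0x34
clock 9: out=0, reg = 0x9A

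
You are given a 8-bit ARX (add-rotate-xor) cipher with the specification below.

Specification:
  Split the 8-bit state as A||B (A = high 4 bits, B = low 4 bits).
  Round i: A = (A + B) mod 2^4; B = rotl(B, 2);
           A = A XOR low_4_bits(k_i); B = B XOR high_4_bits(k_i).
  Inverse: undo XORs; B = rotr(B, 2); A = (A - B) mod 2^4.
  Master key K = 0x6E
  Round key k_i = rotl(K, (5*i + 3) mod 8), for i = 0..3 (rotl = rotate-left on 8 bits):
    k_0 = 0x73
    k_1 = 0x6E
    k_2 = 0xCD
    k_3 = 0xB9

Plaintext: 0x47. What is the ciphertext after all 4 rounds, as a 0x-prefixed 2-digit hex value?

0xD4

s_0 = plaintext = 0x47
s_1 = Round(s_0, k_0) = 0x8A
s_2 = Round(s_1, k_1) = 0xCC
s_3 = Round(s_2, k_2) = 0x5F
s_4 = Round(s_3, k_3) = 0xD4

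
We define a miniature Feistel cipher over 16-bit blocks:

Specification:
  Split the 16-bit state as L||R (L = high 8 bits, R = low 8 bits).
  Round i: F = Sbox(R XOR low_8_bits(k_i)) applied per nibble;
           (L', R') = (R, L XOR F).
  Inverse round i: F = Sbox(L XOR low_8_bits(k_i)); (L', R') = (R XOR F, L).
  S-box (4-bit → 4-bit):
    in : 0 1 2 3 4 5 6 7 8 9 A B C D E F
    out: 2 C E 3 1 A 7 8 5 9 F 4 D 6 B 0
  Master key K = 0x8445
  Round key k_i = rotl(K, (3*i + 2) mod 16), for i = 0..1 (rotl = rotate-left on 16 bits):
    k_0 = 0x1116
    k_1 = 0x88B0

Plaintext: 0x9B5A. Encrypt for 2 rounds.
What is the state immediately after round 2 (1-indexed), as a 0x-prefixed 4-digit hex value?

s_0 = plaintext = 0x9B5A
s_1 = Round(s_0, k_0) = 0x5A86
s_2 = Round(s_1, k_1) = 0x866D

0x866D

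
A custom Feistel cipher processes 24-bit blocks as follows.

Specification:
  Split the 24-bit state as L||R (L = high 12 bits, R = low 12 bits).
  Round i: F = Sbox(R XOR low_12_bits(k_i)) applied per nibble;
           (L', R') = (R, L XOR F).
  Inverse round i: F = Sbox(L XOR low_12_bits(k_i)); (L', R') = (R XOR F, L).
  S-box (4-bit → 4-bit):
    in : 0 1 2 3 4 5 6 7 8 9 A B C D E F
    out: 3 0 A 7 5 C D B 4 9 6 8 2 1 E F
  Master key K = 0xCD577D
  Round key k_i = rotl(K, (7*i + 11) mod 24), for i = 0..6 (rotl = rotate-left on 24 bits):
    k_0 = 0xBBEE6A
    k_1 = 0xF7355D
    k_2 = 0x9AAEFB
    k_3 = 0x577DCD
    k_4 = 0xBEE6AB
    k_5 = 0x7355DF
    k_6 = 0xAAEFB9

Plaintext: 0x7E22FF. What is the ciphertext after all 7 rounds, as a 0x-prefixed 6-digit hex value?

s_0 = plaintext = 0x7E22FF
s_1 = Round(s_0, k_0) = 0x2FF57E
s_2 = Round(s_1, k_1) = 0x57E158
s_3 = Round(s_2, k_2) = 0x158A19
s_4 = Round(s_3, k_3) = 0xA19A4D
s_5 = Round(s_4, k_4) = 0xA4D8F4
s_6 = Round(s_5, k_5) = 0x8F4BE5
s_7 = Round(s_6, k_6) = 0xBE5D36

0xBE5D36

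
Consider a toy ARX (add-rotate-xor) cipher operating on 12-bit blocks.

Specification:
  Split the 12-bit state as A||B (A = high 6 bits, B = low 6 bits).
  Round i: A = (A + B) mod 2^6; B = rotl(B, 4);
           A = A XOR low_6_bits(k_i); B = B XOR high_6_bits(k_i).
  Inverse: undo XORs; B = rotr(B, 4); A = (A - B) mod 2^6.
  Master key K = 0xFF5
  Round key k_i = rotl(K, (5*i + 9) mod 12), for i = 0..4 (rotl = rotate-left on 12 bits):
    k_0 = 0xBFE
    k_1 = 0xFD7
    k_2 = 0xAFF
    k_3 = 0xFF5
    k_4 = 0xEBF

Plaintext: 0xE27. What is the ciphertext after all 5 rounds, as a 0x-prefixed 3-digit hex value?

0xB31

s_0 = plaintext = 0xE27
s_1 = Round(s_0, k_0) = 0x856
s_2 = Round(s_1, k_1) = 0x81A
s_3 = Round(s_2, k_2) = 0x14D
s_4 = Round(s_3, k_3) = 0x9EC
s_5 = Round(s_4, k_4) = 0xB31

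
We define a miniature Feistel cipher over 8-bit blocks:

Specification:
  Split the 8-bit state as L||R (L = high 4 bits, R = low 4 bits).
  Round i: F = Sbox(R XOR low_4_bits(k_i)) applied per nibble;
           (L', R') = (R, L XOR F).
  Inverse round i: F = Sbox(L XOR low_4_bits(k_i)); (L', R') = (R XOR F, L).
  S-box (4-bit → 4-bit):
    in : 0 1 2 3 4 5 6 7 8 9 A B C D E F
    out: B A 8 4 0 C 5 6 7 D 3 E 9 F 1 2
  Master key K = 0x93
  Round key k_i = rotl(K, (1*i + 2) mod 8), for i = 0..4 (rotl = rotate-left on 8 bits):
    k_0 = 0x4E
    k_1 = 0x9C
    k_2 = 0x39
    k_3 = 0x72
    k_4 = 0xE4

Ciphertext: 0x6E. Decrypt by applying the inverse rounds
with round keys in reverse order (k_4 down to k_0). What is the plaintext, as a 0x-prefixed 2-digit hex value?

s_0 = ciphertext = 0x6E
s_1 = InvRound(s_0, k_4) = 0x66
s_2 = InvRound(s_1, k_3) = 0x66
s_3 = InvRound(s_2, k_2) = 0x46
s_4 = InvRound(s_3, k_1) = 0x14
s_5 = InvRound(s_4, k_0) = 0x61

0x61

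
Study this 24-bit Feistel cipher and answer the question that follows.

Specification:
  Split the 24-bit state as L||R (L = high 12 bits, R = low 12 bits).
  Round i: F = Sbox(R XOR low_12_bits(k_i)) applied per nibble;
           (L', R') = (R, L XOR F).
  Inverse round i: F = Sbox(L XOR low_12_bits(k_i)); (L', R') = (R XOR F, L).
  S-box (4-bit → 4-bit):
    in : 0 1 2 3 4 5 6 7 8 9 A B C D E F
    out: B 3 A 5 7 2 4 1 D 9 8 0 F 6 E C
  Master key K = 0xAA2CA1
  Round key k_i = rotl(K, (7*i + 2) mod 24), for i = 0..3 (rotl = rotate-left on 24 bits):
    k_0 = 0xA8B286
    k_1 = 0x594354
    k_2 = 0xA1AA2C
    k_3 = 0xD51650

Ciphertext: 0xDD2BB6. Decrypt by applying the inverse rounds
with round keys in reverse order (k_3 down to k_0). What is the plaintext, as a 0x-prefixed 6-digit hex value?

0x206DAA

s_0 = ciphertext = 0xDD2BB6
s_1 = InvRound(s_0, k_3) = 0xB6CDD2
s_2 = InvRound(s_1, k_2) = 0xEA9B6C
s_3 = InvRound(s_2, k_1) = 0xDAAEA9
s_4 = InvRound(s_3, k_0) = 0x206DAA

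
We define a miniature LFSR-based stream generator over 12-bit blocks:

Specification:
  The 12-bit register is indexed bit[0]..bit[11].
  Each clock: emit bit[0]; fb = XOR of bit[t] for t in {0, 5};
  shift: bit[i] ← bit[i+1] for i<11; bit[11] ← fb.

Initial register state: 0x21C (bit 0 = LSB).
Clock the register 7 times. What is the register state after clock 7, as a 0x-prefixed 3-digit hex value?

reg_0 = 0x21C
clock 1: out=0, reg = 0x10E
clock 2: out=0, reg = 0x087
clock 3: out=1, reg = 0x843
clock 4: out=1, reg = 0xC21
clock 5: out=1, reg = 0x610
clock 6: out=0, reg = 0x308
clock 7: out=0, reg = 0x184

0x184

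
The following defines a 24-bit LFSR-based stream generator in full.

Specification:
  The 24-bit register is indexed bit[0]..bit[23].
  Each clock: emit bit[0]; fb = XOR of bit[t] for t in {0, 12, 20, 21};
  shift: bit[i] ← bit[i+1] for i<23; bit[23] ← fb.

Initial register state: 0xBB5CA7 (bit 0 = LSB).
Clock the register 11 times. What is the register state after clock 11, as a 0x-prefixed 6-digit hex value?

reg_0 = 0xBB5CA7
clock 1: out=1, reg = 0x5DAE53
clock 2: out=1, reg = 0x2ED729
clock 3: out=1, reg = 0x976B94
clock 4: out=0, reg = 0xCBB5CA
clock 5: out=0, reg = 0xE5DAE5
clock 6: out=1, reg = 0xF2ED72
clock 7: out=0, reg = 0x7976B9
clock 8: out=1, reg = 0x3CBB5C
clock 9: out=0, reg = 0x9E5DAE
clock 10: out=0, reg = 0x4F2ED7
clock 11: out=1, reg = 0xA7976B

0xA7976B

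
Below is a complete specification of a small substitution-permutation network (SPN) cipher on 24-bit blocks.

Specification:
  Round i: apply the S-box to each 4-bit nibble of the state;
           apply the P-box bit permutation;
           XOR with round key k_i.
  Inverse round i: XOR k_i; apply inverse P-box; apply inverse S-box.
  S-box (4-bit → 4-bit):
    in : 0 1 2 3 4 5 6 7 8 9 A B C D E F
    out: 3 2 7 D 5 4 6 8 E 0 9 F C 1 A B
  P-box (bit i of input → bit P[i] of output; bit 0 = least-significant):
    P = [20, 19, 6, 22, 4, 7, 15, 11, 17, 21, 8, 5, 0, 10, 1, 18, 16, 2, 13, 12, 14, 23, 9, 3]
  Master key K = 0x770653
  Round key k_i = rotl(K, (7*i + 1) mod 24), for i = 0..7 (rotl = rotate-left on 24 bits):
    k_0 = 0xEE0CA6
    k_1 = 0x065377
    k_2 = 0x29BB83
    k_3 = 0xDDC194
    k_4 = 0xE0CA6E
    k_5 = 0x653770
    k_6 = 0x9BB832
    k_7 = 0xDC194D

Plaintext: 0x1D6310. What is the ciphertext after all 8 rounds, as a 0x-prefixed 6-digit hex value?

0x123978

s_0 = plaintext = 0x1D6310
s_1 = Round(s_0, k_0) = 0x750904
s_2 = Round(s_1, k_1) = 0x1677AE
s_3 = Round(s_2, k_2) = 0xE593B7
s_4 = Round(s_3, k_3) = 0x1F682C
s_5 = Round(s_4, k_4) = 0x015F98
s_6 = Round(s_5, k_5) = 0x8F7716
s_7 = Round(s_6, k_6) = 0x16AADE
s_8 = Round(s_7, k_7) = 0x123978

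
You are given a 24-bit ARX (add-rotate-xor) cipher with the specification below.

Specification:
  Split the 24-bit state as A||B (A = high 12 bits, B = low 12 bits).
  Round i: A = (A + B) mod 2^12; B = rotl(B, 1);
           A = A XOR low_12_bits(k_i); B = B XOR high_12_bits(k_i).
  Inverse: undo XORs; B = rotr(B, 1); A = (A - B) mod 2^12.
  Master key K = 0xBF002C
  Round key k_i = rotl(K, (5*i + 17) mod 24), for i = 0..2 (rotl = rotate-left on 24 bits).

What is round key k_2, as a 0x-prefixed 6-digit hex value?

K = 0xBF002C
k_0 = rotl(K, (5*0+17) mod 24) = rotl(K, 17) = 0x597E00
k_1 = rotl(K, (5*1+17) mod 24) = rotl(K, 22) = 0x2FC00B
k_2 = rotl(K, (5*2+17) mod 24) = rotl(K, 3) = 0xF80165

0xF80165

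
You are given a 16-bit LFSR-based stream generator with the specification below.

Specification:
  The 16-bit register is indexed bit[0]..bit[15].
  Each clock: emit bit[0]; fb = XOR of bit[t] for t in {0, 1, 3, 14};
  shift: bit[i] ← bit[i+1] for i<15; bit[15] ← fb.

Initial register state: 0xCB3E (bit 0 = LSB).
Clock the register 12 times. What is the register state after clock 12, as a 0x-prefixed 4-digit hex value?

reg_0 = 0xCB3E
clock 1: out=0, reg = 0xE59F
clock 2: out=1, reg = 0x72CF
clock 3: out=1, reg = 0x3967
clock 4: out=1, reg = 0x1CB3
clock 5: out=1, reg = 0x0E59
clock 6: out=1, reg = 0x072C
clock 7: out=0, reg = 0x8396
clock 8: out=0, reg = 0xC1CB
clock 9: out=1, reg = 0x60E5
clock 10: out=1, reg = 0x3072
clock 11: out=0, reg = 0x9839
clock 12: out=1, reg = 0x4C1C

0x4C1C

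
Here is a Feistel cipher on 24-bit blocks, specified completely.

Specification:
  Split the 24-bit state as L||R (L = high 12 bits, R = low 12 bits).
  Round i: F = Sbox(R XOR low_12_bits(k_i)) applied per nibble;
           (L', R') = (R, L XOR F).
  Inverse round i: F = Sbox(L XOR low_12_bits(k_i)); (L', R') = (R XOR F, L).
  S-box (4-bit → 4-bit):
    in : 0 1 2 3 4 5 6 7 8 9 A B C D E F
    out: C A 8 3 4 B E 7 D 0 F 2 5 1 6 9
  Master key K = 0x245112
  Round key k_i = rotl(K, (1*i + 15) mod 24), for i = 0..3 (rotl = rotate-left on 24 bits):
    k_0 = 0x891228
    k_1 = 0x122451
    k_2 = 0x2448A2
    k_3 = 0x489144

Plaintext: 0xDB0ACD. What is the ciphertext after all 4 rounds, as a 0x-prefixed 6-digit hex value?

0xEF7731

s_0 = plaintext = 0xDB0ACD
s_1 = Round(s_0, k_0) = 0xACD0DB
s_2 = Round(s_1, k_1) = 0x0DBE12
s_3 = Round(s_2, k_2) = 0xE12EF7
s_4 = Round(s_3, k_3) = 0xEF7731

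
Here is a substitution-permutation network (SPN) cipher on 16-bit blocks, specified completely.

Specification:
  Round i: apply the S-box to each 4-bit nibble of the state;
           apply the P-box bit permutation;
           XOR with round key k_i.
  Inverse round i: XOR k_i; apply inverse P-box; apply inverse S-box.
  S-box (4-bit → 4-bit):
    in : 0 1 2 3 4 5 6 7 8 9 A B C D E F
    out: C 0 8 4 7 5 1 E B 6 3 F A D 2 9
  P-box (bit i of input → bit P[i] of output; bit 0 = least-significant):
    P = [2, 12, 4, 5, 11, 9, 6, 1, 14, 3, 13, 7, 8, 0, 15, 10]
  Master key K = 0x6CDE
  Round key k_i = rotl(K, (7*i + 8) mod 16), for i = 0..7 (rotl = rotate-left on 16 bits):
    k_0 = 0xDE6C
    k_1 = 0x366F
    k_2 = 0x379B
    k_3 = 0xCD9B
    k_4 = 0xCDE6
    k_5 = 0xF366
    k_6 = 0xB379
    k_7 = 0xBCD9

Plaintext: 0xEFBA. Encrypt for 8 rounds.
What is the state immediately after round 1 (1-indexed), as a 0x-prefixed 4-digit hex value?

s_0 = plaintext = 0xEFBA
s_1 = Round(s_0, k_0) = 0x84AB
s_2 = Round(s_1, k_1) = 0x4952
s_3 = Round(s_2, k_2) = 0x9EF2
s_4 = Round(s_3, k_3) = 0x45B0
s_5 = Round(s_4, k_4) = 0x2695
s_6 = Round(s_5, k_5) = 0xB532
s_7 = Round(s_6, k_6) = 0x5618
s_8 = Round(s_7, k_7) = 0x6DFD

0x84AB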